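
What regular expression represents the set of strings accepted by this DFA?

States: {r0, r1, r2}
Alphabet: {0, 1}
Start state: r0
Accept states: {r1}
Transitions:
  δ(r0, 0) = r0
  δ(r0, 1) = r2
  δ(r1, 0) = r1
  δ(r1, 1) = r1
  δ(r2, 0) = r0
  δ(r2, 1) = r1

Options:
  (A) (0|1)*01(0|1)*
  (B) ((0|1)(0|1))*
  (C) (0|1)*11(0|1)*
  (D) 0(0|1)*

Check each option against the DFA on short strings; one disagreement eliminates an option:
  (A) (0|1)*01(0|1)*: on '01' the DFA goes r0 → r0 → r2 and rejects (r2 ∉ Accept), but the regex matches it → eliminate
  (B) ((0|1)(0|1))*: on ε the DFA stays in r0 and rejects (r0 ∉ Accept), but the regex matches it → eliminate
  (C) (0|1)*11(0|1)*: agrees with the DFA on every string of length ≤ 6
  (D) 0(0|1)*: on '0' the DFA goes r0 → r0 and rejects (r0 ∉ Accept), but the regex matches it → eliminate
Only (C) is consistent with the DFA.
(C) (0|1)*11(0|1)*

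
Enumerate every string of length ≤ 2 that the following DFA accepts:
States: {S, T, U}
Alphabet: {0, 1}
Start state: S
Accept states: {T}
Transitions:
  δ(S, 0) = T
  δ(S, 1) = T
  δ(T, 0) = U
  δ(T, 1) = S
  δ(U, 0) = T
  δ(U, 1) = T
0, 1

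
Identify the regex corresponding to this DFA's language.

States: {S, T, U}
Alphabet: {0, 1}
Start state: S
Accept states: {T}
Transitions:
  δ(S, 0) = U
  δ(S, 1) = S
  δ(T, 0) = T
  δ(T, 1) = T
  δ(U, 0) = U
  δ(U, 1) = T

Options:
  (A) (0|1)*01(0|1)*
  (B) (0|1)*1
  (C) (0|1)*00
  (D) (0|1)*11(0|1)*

Check each option against the DFA on short strings; one disagreement eliminates an option:
  (A) (0|1)*01(0|1)*: agrees with the DFA on every string of length ≤ 6
  (B) (0|1)*1: on '1' the DFA goes S → S and rejects (S ∉ Accept), but the regex matches it → eliminate
  (C) (0|1)*00: on '00' the DFA goes S → U → U and rejects (U ∉ Accept), but the regex matches it → eliminate
  (D) (0|1)*11(0|1)*: on '01' the DFA goes S → U → T and accepts (T ∈ Accept), but the regex does not match it → eliminate
Only (A) is consistent with the DFA.
(A) (0|1)*01(0|1)*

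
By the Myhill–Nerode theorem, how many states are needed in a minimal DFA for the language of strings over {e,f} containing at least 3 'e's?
By Myhill–Nerode, count the distinguishable equivalence classes: 4 classes — having seen 0, 1, 2, or ≥3 copies of 'e'; any two classes i < j (j ≤ 3) are distinguished by the string e^(3−j), which takes class j to 3 copies (accepted) but leaves class i below 3 (rejected).
4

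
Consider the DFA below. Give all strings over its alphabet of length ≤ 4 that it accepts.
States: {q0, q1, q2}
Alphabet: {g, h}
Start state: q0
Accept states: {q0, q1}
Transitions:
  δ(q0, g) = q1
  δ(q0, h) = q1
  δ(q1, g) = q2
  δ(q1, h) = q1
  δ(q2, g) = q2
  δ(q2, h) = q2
ε, g, h, gh, hh, ghh, hhh, ghhh, hhhh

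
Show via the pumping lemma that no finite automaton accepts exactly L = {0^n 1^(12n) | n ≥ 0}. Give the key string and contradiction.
Assume L is regular with pumping length p. Idea: pumping the 0-block breaks the 1:12 ratio.
Choose s = 0^p 1^(12p) (length 13p ≥ p). By the pumping lemma, s = xyz with |xy| ≤ p, |y| > 0, so y = 0^k with k ≥ 1. Then xy²z = 0^(p+k) 1^(12p). For this to be in L we would need 12p = 12(p+k), i.e. 12k = 0, contradicting k ≥ 1. So xy²z ∉ L.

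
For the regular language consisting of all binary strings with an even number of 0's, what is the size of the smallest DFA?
By Myhill–Nerode, count the distinguishable equivalence classes: two classes — parity of the count of 0's.
2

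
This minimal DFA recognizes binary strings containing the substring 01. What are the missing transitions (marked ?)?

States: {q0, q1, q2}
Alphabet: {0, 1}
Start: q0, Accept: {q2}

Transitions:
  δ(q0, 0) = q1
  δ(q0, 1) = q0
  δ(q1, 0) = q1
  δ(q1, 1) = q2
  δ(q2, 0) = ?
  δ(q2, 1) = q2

From the language and accept set, identify what each state tracks — q0: no 0 seen yet; q1: seen a 0, waiting for 1; q2: substring 01 seen.
Each missing δ(q, a) is the state matching the new tracked value after reading a.
δ(q2, 0) = q2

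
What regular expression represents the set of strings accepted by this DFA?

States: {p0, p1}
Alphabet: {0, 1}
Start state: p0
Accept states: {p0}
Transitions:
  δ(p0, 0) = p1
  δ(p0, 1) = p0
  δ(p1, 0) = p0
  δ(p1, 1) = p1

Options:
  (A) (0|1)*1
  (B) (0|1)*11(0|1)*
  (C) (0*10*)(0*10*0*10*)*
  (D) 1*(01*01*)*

Check each option against the DFA on short strings; one disagreement eliminates an option:
  (A) (0|1)*1: on ε the DFA stays in p0 and accepts (p0 ∈ Accept), but the regex does not match it → eliminate
  (B) (0|1)*11(0|1)*: on ε the DFA stays in p0 and accepts (p0 ∈ Accept), but the regex does not match it → eliminate
  (C) (0*10*)(0*10*0*10*)*: on ε the DFA stays in p0 and accepts (p0 ∈ Accept), but the regex does not match it → eliminate
  (D) 1*(01*01*)*: agrees with the DFA on every string of length ≤ 6
Only (D) is consistent with the DFA.
(D) 1*(01*01*)*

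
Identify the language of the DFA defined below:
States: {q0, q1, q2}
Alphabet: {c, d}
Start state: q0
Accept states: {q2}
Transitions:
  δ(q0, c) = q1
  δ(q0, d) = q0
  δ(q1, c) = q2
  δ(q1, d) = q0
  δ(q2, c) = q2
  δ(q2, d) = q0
Testing a few strings:
  'ddc' → reject
  'ddd' → reject
  'ddcd' → reject
  'cccd' → reject
State roles: q0=last symbol not c; q1=one trailing c; q2=two trailing c's
All strings over {c,d} ending with cc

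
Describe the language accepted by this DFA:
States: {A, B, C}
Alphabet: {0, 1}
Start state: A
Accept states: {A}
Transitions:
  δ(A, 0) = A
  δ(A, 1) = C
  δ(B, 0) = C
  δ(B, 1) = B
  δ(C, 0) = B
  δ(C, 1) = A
Testing a few strings:
  '0' → accept
  '101' → reject
  '1100' → accept
  '11' → accept
State roles: A=value ≡ 0 (mod 3); B=value ≡ 2 (mod 3); C=value ≡ 1 (mod 3)
All binary strings representing a multiple of 3 (read in base 2; leading zeros allowed and ε counts as 0)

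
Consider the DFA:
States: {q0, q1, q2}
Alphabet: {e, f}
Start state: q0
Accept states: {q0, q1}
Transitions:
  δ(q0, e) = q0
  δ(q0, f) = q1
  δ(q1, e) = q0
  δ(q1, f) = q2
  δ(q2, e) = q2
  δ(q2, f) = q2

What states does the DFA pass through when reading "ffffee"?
read 'f': q0 → q1
  read 'f': q1 → q2
  read 'f': q2 → q2
  read 'f': q2 → q2
  read 'e': q2 → q2
  read 'e': q2 → q2
q0 -> q1 -> q2 -> q2 -> q2 -> q2 -> q2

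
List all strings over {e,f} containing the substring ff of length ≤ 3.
ff, eff, ffe, fff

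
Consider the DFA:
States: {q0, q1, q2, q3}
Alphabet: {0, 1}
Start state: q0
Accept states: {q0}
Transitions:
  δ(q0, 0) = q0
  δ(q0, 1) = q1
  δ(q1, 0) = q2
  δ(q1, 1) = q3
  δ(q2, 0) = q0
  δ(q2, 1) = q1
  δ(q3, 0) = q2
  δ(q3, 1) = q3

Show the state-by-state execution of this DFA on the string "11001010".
read '1': q0 → q1
  read '1': q1 → q3
  read '0': q3 → q2
  read '0': q2 → q0
  read '1': q0 → q1
  read '0': q1 → q2
  read '1': q2 → q1
  read '0': q1 → q2
q0 -> q1 -> q3 -> q2 -> q0 -> q1 -> q2 -> q1 -> q2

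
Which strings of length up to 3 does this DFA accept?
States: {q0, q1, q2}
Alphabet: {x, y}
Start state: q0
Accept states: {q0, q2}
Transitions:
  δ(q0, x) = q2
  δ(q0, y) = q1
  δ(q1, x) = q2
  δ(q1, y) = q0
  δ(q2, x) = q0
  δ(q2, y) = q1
ε, x, xx, yx, yy, xxx, xyx, xyy, yxx, yyx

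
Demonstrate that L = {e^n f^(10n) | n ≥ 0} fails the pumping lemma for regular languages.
Assume L is regular with pumping length p. Idea: pumping the e-block breaks the 1:10 ratio.
Choose s = e^p f^(10p) (length 11p ≥ p). By the pumping lemma, s = xyz with |xy| ≤ p, |y| > 0, so y = e^k with k ≥ 1. Then xy²z = e^(p+k) f^(10p). For this to be in L we would need 10p = 10(p+k), i.e. 10k = 0, contradicting k ≥ 1. So xy²z ∉ L.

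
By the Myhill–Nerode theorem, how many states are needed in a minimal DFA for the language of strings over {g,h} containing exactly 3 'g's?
By Myhill–Nerode, count the distinguishable equivalence classes: 5 classes — having seen 0, 1, …, 3, or >3 copies of 'g'; the count-3 class is the only accepting one and >3 is dead.
5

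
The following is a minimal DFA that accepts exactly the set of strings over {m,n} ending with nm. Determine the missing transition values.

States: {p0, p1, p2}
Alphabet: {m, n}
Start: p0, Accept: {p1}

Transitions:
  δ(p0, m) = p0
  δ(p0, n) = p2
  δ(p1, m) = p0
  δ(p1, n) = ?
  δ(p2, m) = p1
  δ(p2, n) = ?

From the language and accept set, identify what each state tracks — p0: no suffix match; p1: suffix is nm; p2: one trailing n.
Each missing δ(q, a) is the state matching the new tracked value after reading a.
δ(p1, n) = p2; δ(p2, n) = p2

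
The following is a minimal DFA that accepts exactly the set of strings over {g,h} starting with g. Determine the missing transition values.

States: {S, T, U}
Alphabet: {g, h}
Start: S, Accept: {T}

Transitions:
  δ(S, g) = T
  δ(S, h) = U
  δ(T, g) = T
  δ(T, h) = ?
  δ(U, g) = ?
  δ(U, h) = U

From the language and accept set, identify what each state tracks — S: no input read; T: started with g; U: started with h (dead).
Each missing δ(q, a) is the state matching the new tracked value after reading a.
δ(T, h) = T; δ(U, g) = U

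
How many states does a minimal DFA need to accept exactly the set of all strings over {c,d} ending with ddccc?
By Myhill–Nerode, count the distinguishable equivalence classes: 6 classes — one per longest suffix of the input that is a prefix of 'ddccc' (lengths 0 through 5); only the length-5 class is accepting.
6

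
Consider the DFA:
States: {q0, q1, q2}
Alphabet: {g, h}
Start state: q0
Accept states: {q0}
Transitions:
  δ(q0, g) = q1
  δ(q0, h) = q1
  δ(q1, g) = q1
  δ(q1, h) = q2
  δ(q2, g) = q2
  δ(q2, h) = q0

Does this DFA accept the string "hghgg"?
Processing string "hghgg":
  q0 --h--> q1
  q1 --g--> q1
  q1 --h--> q2
  q2 --g--> q2
  q2 --g--> q2
Final state: q2
Accept states: {q0}
No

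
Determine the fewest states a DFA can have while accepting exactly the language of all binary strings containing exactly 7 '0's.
By Myhill–Nerode, count the distinguishable equivalence classes: 9 classes — having seen 0, 1, …, 7, or >7 copies of '0'; the count-7 class is the only accepting one and >7 is dead.
9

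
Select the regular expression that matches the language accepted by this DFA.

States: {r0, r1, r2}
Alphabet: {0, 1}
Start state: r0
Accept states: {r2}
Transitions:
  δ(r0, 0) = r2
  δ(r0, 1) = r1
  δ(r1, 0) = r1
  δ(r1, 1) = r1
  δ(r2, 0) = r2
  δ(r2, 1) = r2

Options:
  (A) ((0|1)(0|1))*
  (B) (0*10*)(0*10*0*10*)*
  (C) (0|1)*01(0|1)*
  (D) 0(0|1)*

Check each option against the DFA on short strings; one disagreement eliminates an option:
  (A) ((0|1)(0|1))*: on ε the DFA stays in r0 and rejects (r0 ∉ Accept), but the regex matches it → eliminate
  (B) (0*10*)(0*10*0*10*)*: on '0' the DFA goes r0 → r2 and accepts (r2 ∈ Accept), but the regex does not match it → eliminate
  (C) (0|1)*01(0|1)*: on '0' the DFA goes r0 → r2 and accepts (r2 ∈ Accept), but the regex does not match it → eliminate
  (D) 0(0|1)*: agrees with the DFA on every string of length ≤ 6
Only (D) is consistent with the DFA.
(D) 0(0|1)*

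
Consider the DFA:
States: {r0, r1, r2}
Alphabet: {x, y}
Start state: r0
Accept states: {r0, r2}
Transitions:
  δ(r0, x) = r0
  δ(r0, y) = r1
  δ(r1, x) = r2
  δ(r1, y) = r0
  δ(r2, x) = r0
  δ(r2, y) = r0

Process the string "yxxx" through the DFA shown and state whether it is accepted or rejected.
Processing string "yxxx":
  r0 --y--> r1
  r1 --x--> r2
  r2 --x--> r0
  r0 --x--> r0
Final state: r0
Accept states: {r0, r2}
Yes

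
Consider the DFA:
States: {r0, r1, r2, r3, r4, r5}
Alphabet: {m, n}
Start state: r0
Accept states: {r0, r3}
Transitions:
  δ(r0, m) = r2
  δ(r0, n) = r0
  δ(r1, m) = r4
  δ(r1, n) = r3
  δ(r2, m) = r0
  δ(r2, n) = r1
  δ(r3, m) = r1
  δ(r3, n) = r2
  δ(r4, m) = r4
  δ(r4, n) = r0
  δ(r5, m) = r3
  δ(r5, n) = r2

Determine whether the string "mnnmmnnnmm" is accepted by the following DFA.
Processing string "mnnmmnnnmm":
  r0 --m--> r2
  r2 --n--> r1
  r1 --n--> r3
  r3 --m--> r1
  r1 --m--> r4
  r4 --n--> r0
  r0 --n--> r0
  r0 --n--> r0
  r0 --m--> r2
  r2 --m--> r0
Final state: r0
Accept states: {r0, r3}
Yes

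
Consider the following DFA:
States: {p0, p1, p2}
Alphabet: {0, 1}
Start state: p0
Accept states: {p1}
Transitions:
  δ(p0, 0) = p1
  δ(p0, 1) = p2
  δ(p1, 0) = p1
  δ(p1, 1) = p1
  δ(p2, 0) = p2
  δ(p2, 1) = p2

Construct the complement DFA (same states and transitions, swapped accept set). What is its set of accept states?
Complement accept states = All states \ Original accept states
= {p0, p1, p2} \ {p1}
{p0, p2}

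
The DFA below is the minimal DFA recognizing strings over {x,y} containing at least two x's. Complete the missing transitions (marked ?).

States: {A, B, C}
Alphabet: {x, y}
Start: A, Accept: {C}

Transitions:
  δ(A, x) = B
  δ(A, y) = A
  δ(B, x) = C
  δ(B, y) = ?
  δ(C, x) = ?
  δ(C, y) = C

From the language and accept set, identify what each state tracks — A: zero x's seen; B: one x seen; C: ≥ two x's seen.
Each missing δ(q, a) is the state matching the new tracked value after reading a.
δ(B, y) = B; δ(C, x) = C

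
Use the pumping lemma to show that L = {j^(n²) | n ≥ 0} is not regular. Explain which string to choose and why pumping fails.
Assume L is regular with pumping length p. Idea: pumping adds a fixed amount, but gaps between consecutive squares grow.
Choose s = j^(p²) (length p² ≥ p). By the pumping lemma, s = xyz with |xy| ≤ p, |y| > 0, so |y| = k with 1 ≤ k ≤ p. Then |xy²z| = p²+k. Since p² < p²+k ≤ p²+p < (p+1)², the length p²+k lies strictly between consecutive squares, so it is not a perfect square and xy²z ∉ L.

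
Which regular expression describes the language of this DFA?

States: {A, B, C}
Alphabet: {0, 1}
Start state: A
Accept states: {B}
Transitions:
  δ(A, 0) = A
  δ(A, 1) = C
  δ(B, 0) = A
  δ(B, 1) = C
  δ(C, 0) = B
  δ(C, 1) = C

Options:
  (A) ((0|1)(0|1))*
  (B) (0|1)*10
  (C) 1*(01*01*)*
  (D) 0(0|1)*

Check each option against the DFA on short strings; one disagreement eliminates an option:
  (A) ((0|1)(0|1))*: on ε the DFA stays in A and rejects (A ∉ Accept), but the regex matches it → eliminate
  (B) (0|1)*10: agrees with the DFA on every string of length ≤ 6
  (C) 1*(01*01*)*: on ε the DFA stays in A and rejects (A ∉ Accept), but the regex matches it → eliminate
  (D) 0(0|1)*: on '0' the DFA goes A → A and rejects (A ∉ Accept), but the regex matches it → eliminate
Only (B) is consistent with the DFA.
(B) (0|1)*10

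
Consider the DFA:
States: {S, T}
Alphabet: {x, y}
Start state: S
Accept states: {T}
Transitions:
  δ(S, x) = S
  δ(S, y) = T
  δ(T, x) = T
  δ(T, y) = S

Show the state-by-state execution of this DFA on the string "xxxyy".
read 'x': S → S
  read 'x': S → S
  read 'x': S → S
  read 'y': S → T
  read 'y': T → S
S -> S -> S -> S -> T -> S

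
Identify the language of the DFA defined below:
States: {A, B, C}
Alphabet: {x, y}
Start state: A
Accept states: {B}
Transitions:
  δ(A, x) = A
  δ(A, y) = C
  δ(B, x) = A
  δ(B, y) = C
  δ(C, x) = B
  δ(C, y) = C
Testing a few strings:
  'xx' → reject
  'yy' → reject
  'yxyy' → reject
  'xy' → reject
State roles: A=no suffix match; B=suffix is yx; C=one trailing y
All strings over {x,y} ending with yx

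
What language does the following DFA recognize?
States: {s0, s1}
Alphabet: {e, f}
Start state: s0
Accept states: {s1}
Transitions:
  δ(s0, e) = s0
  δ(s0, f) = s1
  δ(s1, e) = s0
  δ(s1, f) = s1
Testing a few strings:
  'fff' → accept
  'eef' → accept
  'f' → accept
  'e' → reject
State roles: s0=last symbol not f; s1=last symbol is f
All strings over {e,f} ending with f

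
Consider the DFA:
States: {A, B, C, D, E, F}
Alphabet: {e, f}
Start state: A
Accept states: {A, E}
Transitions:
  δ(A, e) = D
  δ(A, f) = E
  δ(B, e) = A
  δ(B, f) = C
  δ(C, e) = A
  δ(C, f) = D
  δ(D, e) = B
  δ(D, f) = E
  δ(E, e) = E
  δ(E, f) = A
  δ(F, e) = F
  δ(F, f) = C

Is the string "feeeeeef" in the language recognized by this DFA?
Processing string "feeeeeef":
  A --f--> E
  E --e--> E
  E --e--> E
  E --e--> E
  E --e--> E
  E --e--> E
  E --e--> E
  E --f--> A
Final state: A
Accept states: {A, E}
Yes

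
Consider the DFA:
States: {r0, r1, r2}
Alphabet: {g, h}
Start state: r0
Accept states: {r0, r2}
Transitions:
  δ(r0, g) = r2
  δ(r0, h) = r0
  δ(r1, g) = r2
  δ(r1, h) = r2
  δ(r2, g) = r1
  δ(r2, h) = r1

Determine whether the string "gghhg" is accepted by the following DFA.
Processing string "gghhg":
  r0 --g--> r2
  r2 --g--> r1
  r1 --h--> r2
  r2 --h--> r1
  r1 --g--> r2
Final state: r2
Accept states: {r0, r2}
Yes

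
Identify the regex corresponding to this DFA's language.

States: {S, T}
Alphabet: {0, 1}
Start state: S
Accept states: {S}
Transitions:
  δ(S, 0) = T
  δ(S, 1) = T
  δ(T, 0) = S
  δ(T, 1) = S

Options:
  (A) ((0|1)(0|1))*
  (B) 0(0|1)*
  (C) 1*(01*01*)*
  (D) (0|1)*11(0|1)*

Check each option against the DFA on short strings; one disagreement eliminates an option:
  (A) ((0|1)(0|1))*: agrees with the DFA on every string of length ≤ 6
  (B) 0(0|1)*: on ε the DFA stays in S and accepts (S ∈ Accept), but the regex does not match it → eliminate
  (C) 1*(01*01*)*: on '1' the DFA goes S → T and rejects (T ∉ Accept), but the regex matches it → eliminate
  (D) (0|1)*11(0|1)*: on ε the DFA stays in S and accepts (S ∈ Accept), but the regex does not match it → eliminate
Only (A) is consistent with the DFA.
(A) ((0|1)(0|1))*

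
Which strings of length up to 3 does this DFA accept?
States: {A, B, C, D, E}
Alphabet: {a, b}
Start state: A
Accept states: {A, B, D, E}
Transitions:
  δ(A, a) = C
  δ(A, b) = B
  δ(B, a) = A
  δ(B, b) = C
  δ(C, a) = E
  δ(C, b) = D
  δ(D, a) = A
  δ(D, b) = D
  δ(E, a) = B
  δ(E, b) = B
ε, b, aa, ab, ba, aaa, aab, aba, abb, bab, bba, bbb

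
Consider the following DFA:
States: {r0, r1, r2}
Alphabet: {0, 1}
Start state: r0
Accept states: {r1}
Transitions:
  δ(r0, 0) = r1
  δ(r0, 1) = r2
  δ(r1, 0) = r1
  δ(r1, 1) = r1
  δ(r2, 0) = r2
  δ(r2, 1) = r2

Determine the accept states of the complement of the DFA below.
Complement accept states = All states \ Original accept states
= {r0, r1, r2} \ {r1}
{r0, r2}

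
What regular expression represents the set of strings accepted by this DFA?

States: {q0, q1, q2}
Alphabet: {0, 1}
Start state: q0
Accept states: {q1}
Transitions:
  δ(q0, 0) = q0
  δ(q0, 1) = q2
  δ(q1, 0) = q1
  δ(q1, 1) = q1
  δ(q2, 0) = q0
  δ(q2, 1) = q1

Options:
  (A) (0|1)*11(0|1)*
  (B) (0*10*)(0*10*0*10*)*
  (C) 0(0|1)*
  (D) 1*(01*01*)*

Check each option against the DFA on short strings; one disagreement eliminates an option:
  (A) (0|1)*11(0|1)*: agrees with the DFA on every string of length ≤ 6
  (B) (0*10*)(0*10*0*10*)*: on '1' the DFA goes q0 → q2 and rejects (q2 ∉ Accept), but the regex matches it → eliminate
  (C) 0(0|1)*: on '0' the DFA goes q0 → q0 and rejects (q0 ∉ Accept), but the regex matches it → eliminate
  (D) 1*(01*01*)*: on ε the DFA stays in q0 and rejects (q0 ∉ Accept), but the regex matches it → eliminate
Only (A) is consistent with the DFA.
(A) (0|1)*11(0|1)*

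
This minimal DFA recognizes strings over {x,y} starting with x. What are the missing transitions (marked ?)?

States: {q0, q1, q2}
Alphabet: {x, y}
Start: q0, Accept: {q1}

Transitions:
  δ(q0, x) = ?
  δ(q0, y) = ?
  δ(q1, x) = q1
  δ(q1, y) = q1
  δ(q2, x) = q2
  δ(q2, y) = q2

From the language and accept set, identify what each state tracks — q0: no input read; q1: started with x; q2: started with y (dead).
Each missing δ(q, a) is the state matching the new tracked value after reading a.
δ(q0, x) = q1; δ(q0, y) = q2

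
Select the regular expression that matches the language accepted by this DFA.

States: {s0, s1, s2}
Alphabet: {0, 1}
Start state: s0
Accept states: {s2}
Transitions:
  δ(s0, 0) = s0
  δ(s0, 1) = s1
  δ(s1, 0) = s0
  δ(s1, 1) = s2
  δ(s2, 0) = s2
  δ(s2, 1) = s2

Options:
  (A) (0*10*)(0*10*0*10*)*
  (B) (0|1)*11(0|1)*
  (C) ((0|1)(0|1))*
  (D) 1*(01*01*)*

Check each option against the DFA on short strings; one disagreement eliminates an option:
  (A) (0*10*)(0*10*0*10*)*: on '1' the DFA goes s0 → s1 and rejects (s1 ∉ Accept), but the regex matches it → eliminate
  (B) (0|1)*11(0|1)*: agrees with the DFA on every string of length ≤ 6
  (C) ((0|1)(0|1))*: on ε the DFA stays in s0 and rejects (s0 ∉ Accept), but the regex matches it → eliminate
  (D) 1*(01*01*)*: on ε the DFA stays in s0 and rejects (s0 ∉ Accept), but the regex matches it → eliminate
Only (B) is consistent with the DFA.
(B) (0|1)*11(0|1)*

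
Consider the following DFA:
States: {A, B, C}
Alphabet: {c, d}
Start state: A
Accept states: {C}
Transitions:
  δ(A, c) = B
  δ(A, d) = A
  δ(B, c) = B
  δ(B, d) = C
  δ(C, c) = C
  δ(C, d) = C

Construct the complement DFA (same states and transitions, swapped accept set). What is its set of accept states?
Complement accept states = All states \ Original accept states
= {A, B, C} \ {C}
{A, B}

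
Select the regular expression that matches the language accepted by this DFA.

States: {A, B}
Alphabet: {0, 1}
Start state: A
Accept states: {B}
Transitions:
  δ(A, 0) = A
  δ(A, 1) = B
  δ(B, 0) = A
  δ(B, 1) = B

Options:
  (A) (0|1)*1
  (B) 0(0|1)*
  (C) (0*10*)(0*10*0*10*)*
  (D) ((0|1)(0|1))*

Check each option against the DFA on short strings; one disagreement eliminates an option:
  (A) (0|1)*1: agrees with the DFA on every string of length ≤ 6
  (B) 0(0|1)*: on '0' the DFA goes A → A and rejects (A ∉ Accept), but the regex matches it → eliminate
  (C) (0*10*)(0*10*0*10*)*: on '10' the DFA goes A → B → A and rejects (A ∉ Accept), but the regex matches it → eliminate
  (D) ((0|1)(0|1))*: on ε the DFA stays in A and rejects (A ∉ Accept), but the regex matches it → eliminate
Only (A) is consistent with the DFA.
(A) (0|1)*1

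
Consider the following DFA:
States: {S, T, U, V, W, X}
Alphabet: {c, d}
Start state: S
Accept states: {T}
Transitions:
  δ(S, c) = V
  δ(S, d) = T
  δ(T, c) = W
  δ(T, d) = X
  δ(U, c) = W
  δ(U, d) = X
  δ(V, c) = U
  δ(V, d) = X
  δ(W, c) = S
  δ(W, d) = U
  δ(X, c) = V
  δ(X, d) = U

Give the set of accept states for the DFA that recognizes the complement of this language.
Complement accept states = All states \ Original accept states
= {S, T, U, V, W, X} \ {T}
{S, U, V, W, X}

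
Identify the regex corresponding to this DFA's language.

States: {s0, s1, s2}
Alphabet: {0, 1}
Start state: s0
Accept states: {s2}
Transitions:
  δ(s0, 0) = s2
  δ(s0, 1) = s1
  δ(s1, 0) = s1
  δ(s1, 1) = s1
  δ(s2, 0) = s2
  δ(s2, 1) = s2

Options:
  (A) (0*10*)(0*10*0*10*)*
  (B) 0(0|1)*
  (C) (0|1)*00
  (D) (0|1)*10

Check each option against the DFA on short strings; one disagreement eliminates an option:
  (A) (0*10*)(0*10*0*10*)*: on '0' the DFA goes s0 → s2 and accepts (s2 ∈ Accept), but the regex does not match it → eliminate
  (B) 0(0|1)*: agrees with the DFA on every string of length ≤ 6
  (C) (0|1)*00: on '0' the DFA goes s0 → s2 and accepts (s2 ∈ Accept), but the regex does not match it → eliminate
  (D) (0|1)*10: on '0' the DFA goes s0 → s2 and accepts (s2 ∈ Accept), but the regex does not match it → eliminate
Only (B) is consistent with the DFA.
(B) 0(0|1)*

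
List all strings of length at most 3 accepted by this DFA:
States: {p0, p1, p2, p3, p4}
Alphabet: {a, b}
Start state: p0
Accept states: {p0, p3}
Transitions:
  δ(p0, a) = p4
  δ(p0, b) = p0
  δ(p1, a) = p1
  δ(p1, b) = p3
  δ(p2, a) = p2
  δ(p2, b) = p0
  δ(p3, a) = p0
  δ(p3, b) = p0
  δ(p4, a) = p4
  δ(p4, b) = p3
ε, b, ab, bb, aab, aba, abb, bab, bbb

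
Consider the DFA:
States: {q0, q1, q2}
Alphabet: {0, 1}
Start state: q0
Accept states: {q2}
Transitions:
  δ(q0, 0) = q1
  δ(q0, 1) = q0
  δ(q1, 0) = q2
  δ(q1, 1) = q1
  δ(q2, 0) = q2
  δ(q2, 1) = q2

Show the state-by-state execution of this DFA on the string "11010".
read '1': q0 → q0
  read '1': q0 → q0
  read '0': q0 → q1
  read '1': q1 → q1
  read '0': q1 → q2
q0 -> q0 -> q0 -> q1 -> q1 -> q2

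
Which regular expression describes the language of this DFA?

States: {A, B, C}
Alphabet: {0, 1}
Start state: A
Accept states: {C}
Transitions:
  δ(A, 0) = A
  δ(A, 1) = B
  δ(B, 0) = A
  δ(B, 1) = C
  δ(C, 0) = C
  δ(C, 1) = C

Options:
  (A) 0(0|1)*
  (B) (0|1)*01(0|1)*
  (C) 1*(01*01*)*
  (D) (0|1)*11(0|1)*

Check each option against the DFA on short strings; one disagreement eliminates an option:
  (A) 0(0|1)*: on '0' the DFA goes A → A and rejects (A ∉ Accept), but the regex matches it → eliminate
  (B) (0|1)*01(0|1)*: on '01' the DFA goes A → A → B and rejects (B ∉ Accept), but the regex matches it → eliminate
  (C) 1*(01*01*)*: on ε the DFA stays in A and rejects (A ∉ Accept), but the regex matches it → eliminate
  (D) (0|1)*11(0|1)*: agrees with the DFA on every string of length ≤ 6
Only (D) is consistent with the DFA.
(D) (0|1)*11(0|1)*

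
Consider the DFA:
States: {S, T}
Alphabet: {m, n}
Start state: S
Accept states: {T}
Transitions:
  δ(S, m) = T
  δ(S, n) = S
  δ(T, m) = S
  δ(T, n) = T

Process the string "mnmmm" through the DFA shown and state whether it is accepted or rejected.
Processing string "mnmmm":
  S --m--> T
  T --n--> T
  T --m--> S
  S --m--> T
  T --m--> S
Final state: S
Accept states: {T}
No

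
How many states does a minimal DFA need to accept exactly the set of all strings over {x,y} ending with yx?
By Myhill–Nerode, count the distinguishable equivalence classes: 3 classes — one per longest suffix of the input that is a prefix of 'yx' (lengths 0 through 2); only the length-2 class is accepting.
3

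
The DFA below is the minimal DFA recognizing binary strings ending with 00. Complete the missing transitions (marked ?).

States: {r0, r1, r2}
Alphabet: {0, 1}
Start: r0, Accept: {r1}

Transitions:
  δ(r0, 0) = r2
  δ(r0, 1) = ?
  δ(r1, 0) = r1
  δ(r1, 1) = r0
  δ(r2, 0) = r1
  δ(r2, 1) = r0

From the language and accept set, identify what each state tracks — r0: last symbol not 0; r1: two trailing 0's; r2: one trailing 0.
Each missing δ(q, a) is the state matching the new tracked value after reading a.
δ(r0, 1) = r0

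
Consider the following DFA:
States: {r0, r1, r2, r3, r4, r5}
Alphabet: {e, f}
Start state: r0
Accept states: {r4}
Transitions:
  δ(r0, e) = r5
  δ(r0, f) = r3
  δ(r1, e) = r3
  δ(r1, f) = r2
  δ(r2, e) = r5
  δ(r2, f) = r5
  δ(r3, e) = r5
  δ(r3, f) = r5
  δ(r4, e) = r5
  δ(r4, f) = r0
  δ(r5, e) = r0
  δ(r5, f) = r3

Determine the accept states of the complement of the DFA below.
Complement accept states = All states \ Original accept states
= {r0, r1, r2, r3, r4, r5} \ {r4}
{r0, r1, r2, r3, r5}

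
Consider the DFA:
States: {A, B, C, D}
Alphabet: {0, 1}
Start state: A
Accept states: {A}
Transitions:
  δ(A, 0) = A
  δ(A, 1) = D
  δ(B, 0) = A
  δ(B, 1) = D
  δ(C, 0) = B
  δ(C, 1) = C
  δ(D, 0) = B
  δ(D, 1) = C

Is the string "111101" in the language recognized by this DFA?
Processing string "111101":
  A --1--> D
  D --1--> C
  C --1--> C
  C --1--> C
  C --0--> B
  B --1--> D
Final state: D
Accept states: {A}
No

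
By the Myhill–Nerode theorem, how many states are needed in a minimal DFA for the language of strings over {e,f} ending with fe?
By Myhill–Nerode, count the distinguishable equivalence classes: 3 classes — one per longest suffix of the input that is a prefix of 'fe' (lengths 0 through 2); only the length-2 class is accepting.
3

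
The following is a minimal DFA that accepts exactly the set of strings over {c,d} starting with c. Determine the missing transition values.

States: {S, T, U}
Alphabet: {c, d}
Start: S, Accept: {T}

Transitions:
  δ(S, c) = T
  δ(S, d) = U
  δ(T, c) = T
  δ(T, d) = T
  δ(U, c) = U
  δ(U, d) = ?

From the language and accept set, identify what each state tracks — S: no input read; T: started with c; U: started with d (dead).
Each missing δ(q, a) is the state matching the new tracked value after reading a.
δ(U, d) = U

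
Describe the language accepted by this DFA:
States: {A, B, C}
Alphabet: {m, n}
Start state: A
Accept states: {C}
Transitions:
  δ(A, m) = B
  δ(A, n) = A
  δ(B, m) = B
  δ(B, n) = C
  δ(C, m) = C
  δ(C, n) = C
Testing a few strings:
  'mnm' → accept
  'mn' → accept
  'm' → reject
  'mm' → reject
State roles: A=no m seen yet; B=seen a m, waiting for n; C=substring mn seen
All strings over {m,n} containing the substring mn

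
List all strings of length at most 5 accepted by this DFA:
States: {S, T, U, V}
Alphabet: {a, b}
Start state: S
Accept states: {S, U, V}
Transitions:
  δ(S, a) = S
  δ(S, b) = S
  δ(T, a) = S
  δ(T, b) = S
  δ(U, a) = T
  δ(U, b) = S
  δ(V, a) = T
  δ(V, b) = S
ε, a, b, aa, ab, ba, bb, aaa, aab, aba, abb, baa, bab, bba, bbb, aaaa, aaab, aaba, aabb, abaa, abab, abba, abbb, baaa, baab, baba, babb, bbaa, bbab, bbba, bbbb, aaaaa, aaaab, aaaba, aaabb, aabaa, aabab, aabba, aabbb, abaaa, abaab, ababa, ababb, abbaa, abbab, abbba, abbbb, baaaa, baaab, baaba, baabb, babaa, babab, babba, babbb, bbaaa, bbaab, bbaba, bbabb, bbbaa, bbbab, bbbba, bbbbb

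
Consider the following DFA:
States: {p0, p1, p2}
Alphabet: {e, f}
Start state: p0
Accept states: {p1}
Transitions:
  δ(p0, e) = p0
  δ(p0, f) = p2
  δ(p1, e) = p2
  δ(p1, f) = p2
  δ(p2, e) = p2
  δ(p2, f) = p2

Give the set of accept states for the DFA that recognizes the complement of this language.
Complement accept states = All states \ Original accept states
= {p0, p1, p2} \ {p1}
{p0, p2}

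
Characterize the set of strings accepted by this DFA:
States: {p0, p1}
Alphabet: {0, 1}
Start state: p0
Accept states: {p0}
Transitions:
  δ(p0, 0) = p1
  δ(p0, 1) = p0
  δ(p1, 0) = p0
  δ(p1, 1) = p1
Testing a few strings:
  '010' → accept
  '1' → accept
  '0' → reject
  '111' → accept
State roles: p0=even number of 0's so far; p1=odd number of 0's so far
All binary strings with an even number of 0's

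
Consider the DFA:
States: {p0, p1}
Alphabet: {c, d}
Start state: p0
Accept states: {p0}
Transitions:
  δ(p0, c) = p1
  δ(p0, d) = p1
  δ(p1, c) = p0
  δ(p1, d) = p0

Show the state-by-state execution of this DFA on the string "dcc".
read 'd': p0 → p1
  read 'c': p1 → p0
  read 'c': p0 → p1
p0 -> p1 -> p0 -> p1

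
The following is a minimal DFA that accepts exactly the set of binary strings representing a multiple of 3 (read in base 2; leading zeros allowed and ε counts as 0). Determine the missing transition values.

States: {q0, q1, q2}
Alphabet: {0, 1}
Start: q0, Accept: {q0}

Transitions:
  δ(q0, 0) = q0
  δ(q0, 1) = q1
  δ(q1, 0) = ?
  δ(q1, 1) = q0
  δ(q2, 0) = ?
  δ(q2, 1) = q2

From the language and accept set, identify what each state tracks — q0: value ≡ 0 (mod 3); q1: value ≡ 1 (mod 3); q2: value ≡ 2 (mod 3).
Each missing δ(q, a) is the state matching the new tracked value after reading a.
δ(q1, 0) = q2; δ(q2, 0) = q1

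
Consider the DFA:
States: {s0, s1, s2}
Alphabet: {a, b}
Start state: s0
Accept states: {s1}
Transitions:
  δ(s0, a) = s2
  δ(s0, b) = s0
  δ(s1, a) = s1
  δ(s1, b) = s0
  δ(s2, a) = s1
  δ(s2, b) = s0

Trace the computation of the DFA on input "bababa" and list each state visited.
read 'b': s0 → s0
  read 'a': s0 → s2
  read 'b': s2 → s0
  read 'a': s0 → s2
  read 'b': s2 → s0
  read 'a': s0 → s2
s0 -> s0 -> s2 -> s0 -> s2 -> s0 -> s2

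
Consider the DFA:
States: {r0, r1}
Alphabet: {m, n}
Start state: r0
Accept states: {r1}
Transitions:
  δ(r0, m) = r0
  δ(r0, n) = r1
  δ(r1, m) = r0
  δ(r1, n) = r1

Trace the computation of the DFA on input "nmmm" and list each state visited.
read 'n': r0 → r1
  read 'm': r1 → r0
  read 'm': r0 → r0
  read 'm': r0 → r0
r0 -> r1 -> r0 -> r0 -> r0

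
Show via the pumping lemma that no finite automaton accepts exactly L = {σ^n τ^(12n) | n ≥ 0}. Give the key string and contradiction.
Assume L is regular with pumping length p. Idea: pumping the σ-block breaks the 1:12 ratio.
Choose s = σ^p τ^(12p) (length 13p ≥ p). By the pumping lemma, s = xyz with |xy| ≤ p, |y| > 0, so y = σ^k with k ≥ 1. Then xy²z = σ^(p+k) τ^(12p). For this to be in L we would need 12p = 12(p+k), i.e. 12k = 0, contradicting k ≥ 1. So xy²z ∉ L.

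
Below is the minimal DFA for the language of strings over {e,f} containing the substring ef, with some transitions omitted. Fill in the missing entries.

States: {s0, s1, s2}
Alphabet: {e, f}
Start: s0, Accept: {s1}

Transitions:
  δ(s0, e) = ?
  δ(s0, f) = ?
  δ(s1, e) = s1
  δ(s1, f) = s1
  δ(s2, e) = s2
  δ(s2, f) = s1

From the language and accept set, identify what each state tracks — s0: no e seen yet; s1: substring ef seen; s2: seen a e, waiting for f.
Each missing δ(q, a) is the state matching the new tracked value after reading a.
δ(s0, e) = s2; δ(s0, f) = s0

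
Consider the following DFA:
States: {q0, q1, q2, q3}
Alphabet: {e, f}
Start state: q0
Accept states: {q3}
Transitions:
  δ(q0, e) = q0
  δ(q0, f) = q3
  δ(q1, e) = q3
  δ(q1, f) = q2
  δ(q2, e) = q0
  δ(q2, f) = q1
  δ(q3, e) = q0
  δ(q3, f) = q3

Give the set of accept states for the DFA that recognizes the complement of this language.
Complement accept states = All states \ Original accept states
= {q0, q1, q2, q3} \ {q3}
{q0, q1, q2}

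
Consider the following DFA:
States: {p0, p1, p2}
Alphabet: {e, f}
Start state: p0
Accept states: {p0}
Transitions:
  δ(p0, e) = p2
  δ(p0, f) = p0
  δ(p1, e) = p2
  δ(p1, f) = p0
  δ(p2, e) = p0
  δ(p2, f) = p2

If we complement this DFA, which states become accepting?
Complement accept states = All states \ Original accept states
= {p0, p1, p2} \ {p0}
{p1, p2}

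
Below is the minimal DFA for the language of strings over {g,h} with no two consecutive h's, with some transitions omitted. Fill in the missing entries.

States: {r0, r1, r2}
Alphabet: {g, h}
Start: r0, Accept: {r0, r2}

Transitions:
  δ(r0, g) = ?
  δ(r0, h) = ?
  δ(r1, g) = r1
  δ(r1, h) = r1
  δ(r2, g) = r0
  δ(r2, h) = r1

From the language and accept set, identify what each state tracks — r0: last symbol not h (ok); r1: saw hh (dead); r2: last symbol h (ok).
Each missing δ(q, a) is the state matching the new tracked value after reading a.
δ(r0, g) = r0; δ(r0, h) = r2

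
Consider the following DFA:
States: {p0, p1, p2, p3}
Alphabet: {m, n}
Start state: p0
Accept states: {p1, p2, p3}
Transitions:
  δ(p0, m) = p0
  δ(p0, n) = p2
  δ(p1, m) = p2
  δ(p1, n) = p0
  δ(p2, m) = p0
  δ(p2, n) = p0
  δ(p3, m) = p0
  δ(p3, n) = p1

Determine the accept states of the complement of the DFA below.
Complement accept states = All states \ Original accept states
= {p0, p1, p2, p3} \ {p1, p2, p3}
{p0}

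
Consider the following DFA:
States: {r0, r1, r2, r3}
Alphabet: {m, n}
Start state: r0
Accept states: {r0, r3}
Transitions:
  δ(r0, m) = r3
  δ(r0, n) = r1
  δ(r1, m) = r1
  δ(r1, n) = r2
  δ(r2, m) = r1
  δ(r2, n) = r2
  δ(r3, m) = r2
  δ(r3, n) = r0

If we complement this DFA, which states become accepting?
Complement accept states = All states \ Original accept states
= {r0, r1, r2, r3} \ {r0, r3}
{r1, r2}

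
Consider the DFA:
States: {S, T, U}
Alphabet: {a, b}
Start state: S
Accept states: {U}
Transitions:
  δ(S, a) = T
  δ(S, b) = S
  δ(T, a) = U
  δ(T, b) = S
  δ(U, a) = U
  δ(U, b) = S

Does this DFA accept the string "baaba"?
Processing string "baaba":
  S --b--> S
  S --a--> T
  T --a--> U
  U --b--> S
  S --a--> T
Final state: T
Accept states: {U}
No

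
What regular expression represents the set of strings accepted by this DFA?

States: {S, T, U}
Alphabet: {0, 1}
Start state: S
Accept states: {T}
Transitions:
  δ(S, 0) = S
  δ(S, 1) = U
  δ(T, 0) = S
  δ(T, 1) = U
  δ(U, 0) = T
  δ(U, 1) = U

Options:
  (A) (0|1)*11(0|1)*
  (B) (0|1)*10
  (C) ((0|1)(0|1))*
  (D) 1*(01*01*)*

Check each option against the DFA on short strings; one disagreement eliminates an option:
  (A) (0|1)*11(0|1)*: on '10' the DFA goes S → U → T and accepts (T ∈ Accept), but the regex does not match it → eliminate
  (B) (0|1)*10: agrees with the DFA on every string of length ≤ 6
  (C) ((0|1)(0|1))*: on ε the DFA stays in S and rejects (S ∉ Accept), but the regex matches it → eliminate
  (D) 1*(01*01*)*: on ε the DFA stays in S and rejects (S ∉ Accept), but the regex matches it → eliminate
Only (B) is consistent with the DFA.
(B) (0|1)*10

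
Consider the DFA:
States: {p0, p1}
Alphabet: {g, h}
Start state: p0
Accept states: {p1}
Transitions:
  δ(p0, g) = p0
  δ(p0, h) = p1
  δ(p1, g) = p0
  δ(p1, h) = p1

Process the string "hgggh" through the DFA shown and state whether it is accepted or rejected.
Processing string "hgggh":
  p0 --h--> p1
  p1 --g--> p0
  p0 --g--> p0
  p0 --g--> p0
  p0 --h--> p1
Final state: p1
Accept states: {p1}
Yes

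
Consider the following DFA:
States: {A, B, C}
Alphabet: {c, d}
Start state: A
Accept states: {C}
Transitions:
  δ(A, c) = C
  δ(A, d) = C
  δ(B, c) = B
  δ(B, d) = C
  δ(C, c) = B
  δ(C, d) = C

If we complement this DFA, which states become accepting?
Complement accept states = All states \ Original accept states
= {A, B, C} \ {C}
{A, B}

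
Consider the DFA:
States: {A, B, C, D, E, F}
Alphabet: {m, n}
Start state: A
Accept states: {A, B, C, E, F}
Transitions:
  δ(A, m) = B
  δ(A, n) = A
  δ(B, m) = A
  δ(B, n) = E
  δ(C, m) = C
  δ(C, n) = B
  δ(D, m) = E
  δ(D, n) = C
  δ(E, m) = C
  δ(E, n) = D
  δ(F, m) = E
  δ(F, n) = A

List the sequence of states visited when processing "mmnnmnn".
read 'm': A → B
  read 'm': B → A
  read 'n': A → A
  read 'n': A → A
  read 'm': A → B
  read 'n': B → E
  read 'n': E → D
A -> B -> A -> A -> A -> B -> E -> D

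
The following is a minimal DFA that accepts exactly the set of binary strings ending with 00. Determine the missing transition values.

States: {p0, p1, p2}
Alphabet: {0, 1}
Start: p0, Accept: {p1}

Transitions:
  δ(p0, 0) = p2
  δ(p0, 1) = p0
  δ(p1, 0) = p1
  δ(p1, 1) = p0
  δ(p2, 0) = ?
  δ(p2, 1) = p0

From the language and accept set, identify what each state tracks — p0: last symbol not 0; p1: two trailing 0's; p2: one trailing 0.
Each missing δ(q, a) is the state matching the new tracked value after reading a.
δ(p2, 0) = p1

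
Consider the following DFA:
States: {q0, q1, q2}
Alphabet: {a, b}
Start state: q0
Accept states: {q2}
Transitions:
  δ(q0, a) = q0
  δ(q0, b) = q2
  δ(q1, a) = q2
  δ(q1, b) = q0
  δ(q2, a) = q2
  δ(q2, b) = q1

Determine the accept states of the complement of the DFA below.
Complement accept states = All states \ Original accept states
= {q0, q1, q2} \ {q2}
{q0, q1}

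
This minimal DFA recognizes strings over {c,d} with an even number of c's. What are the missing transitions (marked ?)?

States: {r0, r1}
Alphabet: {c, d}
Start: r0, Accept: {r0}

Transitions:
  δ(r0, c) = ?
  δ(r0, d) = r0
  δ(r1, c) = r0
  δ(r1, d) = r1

From the language and accept set, identify what each state tracks — r0: even number of c's so far; r1: odd number of c's so far.
Each missing δ(q, a) is the state matching the new tracked value after reading a.
δ(r0, c) = r1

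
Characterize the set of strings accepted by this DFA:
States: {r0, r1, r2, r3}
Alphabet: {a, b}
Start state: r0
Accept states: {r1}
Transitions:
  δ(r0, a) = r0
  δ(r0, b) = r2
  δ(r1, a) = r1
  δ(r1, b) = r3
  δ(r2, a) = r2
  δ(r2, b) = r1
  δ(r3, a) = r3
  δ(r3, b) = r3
Testing a few strings:
  'abba' → accept
  'bab' → accept
  'ba' → reject
  'baba' → accept
State roles: r0=zero b's; r1=two b's; r2=one b; r3=≥ three b's (dead)
All strings over {a,b} containing exactly two b's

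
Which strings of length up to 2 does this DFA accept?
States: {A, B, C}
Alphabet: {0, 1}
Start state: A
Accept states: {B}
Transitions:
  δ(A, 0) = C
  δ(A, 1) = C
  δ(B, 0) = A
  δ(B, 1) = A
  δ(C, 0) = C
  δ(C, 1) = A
None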